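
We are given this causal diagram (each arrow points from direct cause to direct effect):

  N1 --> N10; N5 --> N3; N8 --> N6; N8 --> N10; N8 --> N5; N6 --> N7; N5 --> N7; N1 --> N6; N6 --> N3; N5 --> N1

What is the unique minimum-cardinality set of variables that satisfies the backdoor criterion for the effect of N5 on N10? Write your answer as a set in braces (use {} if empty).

{N8}

Variables eligible for adjustment (non-descendants of N5, excluding N5 and N10): {N8}.
Backdoor paths from N5 to N10:
  P1: N5 <- N8 -> N6 <- N1 -> N10
  P2: N5 <- N8 -> N10
The empty set is not sufficient: P2 (N5 <- N8 -> N10) has no collider blocking it and no conditioned non-collider, so it is open.
Try {N8}:
  P1: blocked at fork node N8 ∈ conditioning set.
  P2: blocked at fork node N8 ∈ conditioning set.
{N8} contains no descendant of N5 and blocks every backdoor path.
{N8} is the unique smallest valid adjustment set.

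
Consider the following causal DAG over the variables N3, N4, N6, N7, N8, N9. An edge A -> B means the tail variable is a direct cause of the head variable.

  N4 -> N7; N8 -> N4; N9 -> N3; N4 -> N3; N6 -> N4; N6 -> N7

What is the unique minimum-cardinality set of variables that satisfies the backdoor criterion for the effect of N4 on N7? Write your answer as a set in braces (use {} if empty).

{N6}

Variables eligible for adjustment (non-descendants of N4, excluding N4 and N7): {N6, N8, N9}.
Backdoor paths from N4 to N7:
  P1: N4 <- N6 -> N7
The empty set is not sufficient: P1 (N4 <- N6 -> N7) has no collider blocking it and no conditioned non-collider, so it is open.
Try {N6}:
  P1: blocked at fork node N6 ∈ conditioning set.
{N6} contains no descendant of N4 and blocks every backdoor path.
No other singleton works — e.g. {N9} leaves P1 open — so {N6} is the unique smallest valid adjustment set.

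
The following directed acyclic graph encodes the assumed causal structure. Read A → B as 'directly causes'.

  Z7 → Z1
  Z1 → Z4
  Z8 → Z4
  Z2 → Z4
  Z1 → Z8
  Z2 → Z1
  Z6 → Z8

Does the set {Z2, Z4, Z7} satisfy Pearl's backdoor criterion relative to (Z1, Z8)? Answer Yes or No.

No

Backdoor paths from Z1 to Z8 (paths whose first edge points into Z1):
  P1: Z1 <- Z2 -> Z4 <- Z8
Condition 1 (no descendant of Z1 in the set): FAILS — Z4 is a descendant of Z1.
Condition 2 (every backdoor path blocked by {Z2, Z4, Z7}):
  P1: blocked at fork node Z2 ∈ conditioning set.
{Z2, Z4, Z7} does not satisfy the backdoor criterion.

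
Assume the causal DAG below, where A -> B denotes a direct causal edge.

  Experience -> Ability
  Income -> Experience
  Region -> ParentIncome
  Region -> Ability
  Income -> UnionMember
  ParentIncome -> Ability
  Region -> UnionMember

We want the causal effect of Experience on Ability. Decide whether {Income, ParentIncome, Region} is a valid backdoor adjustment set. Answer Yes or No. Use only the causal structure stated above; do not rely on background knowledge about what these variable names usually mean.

Yes

Backdoor paths from Experience to Ability (paths whose first edge points into Experience):
  P1: Experience <- Income -> UnionMember <- Region -> ParentIncome -> Ability
  P2: Experience <- Income -> UnionMember <- Region -> Ability
Condition 1 (no descendant of Experience in the set): holds — descendants of Experience are {Ability}; none are in {Income, ParentIncome, Region}.
Condition 2 (every backdoor path blocked by {Income, ParentIncome, Region}):
  P1: blocked at fork node Income ∈ conditioning set.
  P2: blocked at fork node Income ∈ conditioning set.
{Income, ParentIncome, Region} satisfies the backdoor criterion.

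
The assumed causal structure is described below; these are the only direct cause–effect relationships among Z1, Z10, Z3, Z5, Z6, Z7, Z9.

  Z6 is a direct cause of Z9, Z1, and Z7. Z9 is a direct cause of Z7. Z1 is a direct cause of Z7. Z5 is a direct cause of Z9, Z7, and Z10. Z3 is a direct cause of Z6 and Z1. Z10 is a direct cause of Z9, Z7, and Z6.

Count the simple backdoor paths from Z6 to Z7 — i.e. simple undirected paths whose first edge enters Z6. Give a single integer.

A backdoor path from Z6 to Z7 is any simple undirected path whose first edge points into Z6 (i.e. leaves Z6 via a parent).
Parents of Z6: {Z10, Z3}.
Enumerating:
  P1: Z6 <- Z10 <- Z5 -> Z9 -> Z7
  P2: Z6 <- Z10 <- Z5 -> Z7
  P3: Z6 <- Z10 -> Z9 <- Z5 -> Z7
  P4: Z6 <- Z10 -> Z9 -> Z7
  P5: Z6 <- Z10 -> Z7
  P6: Z6 <- Z3 -> Z1 -> Z7
That exhausts the simple backdoor paths. Count: 6.

6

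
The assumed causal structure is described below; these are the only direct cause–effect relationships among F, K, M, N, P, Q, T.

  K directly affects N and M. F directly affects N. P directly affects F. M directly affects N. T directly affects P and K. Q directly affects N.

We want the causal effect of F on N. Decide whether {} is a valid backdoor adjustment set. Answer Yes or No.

Backdoor paths from F to N (paths whose first edge points into F):
  P1: F <- P <- T -> K -> M -> N
  P2: F <- P <- T -> K -> N
Condition 1 (no descendant of F in the set): holds — descendants of F are {N}; none are in {}.
Condition 2 (every backdoor path blocked by {}):
  P1: open — no interior node is in the conditioning set.
  P2: open — no interior node is in the conditioning set.
{} does not satisfy the backdoor criterion.

No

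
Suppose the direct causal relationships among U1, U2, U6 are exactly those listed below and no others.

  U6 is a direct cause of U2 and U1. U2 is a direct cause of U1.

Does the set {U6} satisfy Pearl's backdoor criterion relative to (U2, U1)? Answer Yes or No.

Backdoor paths from U2 to U1 (paths whose first edge points into U2):
  P1: U2 <- U6 -> U1
Condition 1 (no descendant of U2 in the set): holds — descendants of U2 are {U1}; none are in {U6}.
Condition 2 (every backdoor path blocked by {U6}):
  P1: blocked at fork node U6 ∈ conditioning set.
{U6} satisfies the backdoor criterion.

Yes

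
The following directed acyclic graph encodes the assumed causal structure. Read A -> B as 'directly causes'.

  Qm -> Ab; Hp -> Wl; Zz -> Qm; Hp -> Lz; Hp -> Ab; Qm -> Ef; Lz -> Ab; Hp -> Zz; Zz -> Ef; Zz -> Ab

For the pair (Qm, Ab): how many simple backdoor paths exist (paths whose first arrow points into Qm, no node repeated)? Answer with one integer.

A backdoor path from Qm to Ab is any simple undirected path whose first edge points into Qm (i.e. leaves Qm via a parent).
Parents of Qm: {Zz}.
Enumerating:
  P1: Qm <- Zz <- Hp -> Lz -> Ab
  P2: Qm <- Zz <- Hp -> Ab
  P3: Qm <- Zz -> Ab
That exhausts the simple backdoor paths. Count: 3.

3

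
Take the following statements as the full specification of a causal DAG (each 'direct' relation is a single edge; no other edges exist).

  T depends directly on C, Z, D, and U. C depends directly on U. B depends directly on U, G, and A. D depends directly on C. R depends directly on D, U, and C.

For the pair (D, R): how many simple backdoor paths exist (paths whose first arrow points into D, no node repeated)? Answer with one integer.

3

A backdoor path from D to R is any simple undirected path whose first edge points into D (i.e. leaves D via a parent).
Parents of D: {C}.
Enumerating:
  P1: D <- C <- U -> R
  P2: D <- C -> R
  P3: D <- C -> T <- U -> R
That exhausts the simple backdoor paths. Count: 3.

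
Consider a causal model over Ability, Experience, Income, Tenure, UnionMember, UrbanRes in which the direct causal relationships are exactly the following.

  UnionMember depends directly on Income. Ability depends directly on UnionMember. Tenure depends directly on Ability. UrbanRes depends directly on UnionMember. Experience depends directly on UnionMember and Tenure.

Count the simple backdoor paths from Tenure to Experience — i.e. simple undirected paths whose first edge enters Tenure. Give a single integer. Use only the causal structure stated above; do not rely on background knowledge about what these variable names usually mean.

A backdoor path from Tenure to Experience is any simple undirected path whose first edge points into Tenure (i.e. leaves Tenure via a parent).
Parents of Tenure: {Ability}.
Enumerating:
  P1: Tenure <- Ability <- UnionMember -> Experience
That exhausts the simple backdoor paths. Count: 1.

1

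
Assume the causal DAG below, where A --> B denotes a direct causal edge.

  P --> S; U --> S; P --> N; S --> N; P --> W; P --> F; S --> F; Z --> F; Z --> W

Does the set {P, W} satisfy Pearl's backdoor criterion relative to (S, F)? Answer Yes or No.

Yes

Backdoor paths from S to F (paths whose first edge points into S):
  P1: S <- P -> W <- Z -> F
  P2: S <- P -> F
Condition 1 (no descendant of S in the set): holds — descendants of S are {F, N}; none are in {P, W}.
Condition 2 (every backdoor path blocked by {P, W}):
  P1: blocked at fork node P ∈ conditioning set.
  P2: blocked at fork node P ∈ conditioning set.
{P, W} satisfies the backdoor criterion.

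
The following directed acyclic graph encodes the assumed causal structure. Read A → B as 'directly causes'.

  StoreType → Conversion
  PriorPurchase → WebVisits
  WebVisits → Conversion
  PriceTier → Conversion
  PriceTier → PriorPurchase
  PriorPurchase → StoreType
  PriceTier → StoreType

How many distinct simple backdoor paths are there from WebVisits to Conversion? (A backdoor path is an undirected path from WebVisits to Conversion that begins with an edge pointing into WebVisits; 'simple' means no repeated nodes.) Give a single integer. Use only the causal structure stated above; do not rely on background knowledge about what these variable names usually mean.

A backdoor path from WebVisits to Conversion is any simple undirected path whose first edge points into WebVisits (i.e. leaves WebVisits via a parent).
Parents of WebVisits: {PriorPurchase}.
Enumerating:
  P1: WebVisits <- PriorPurchase <- PriceTier -> StoreType -> Conversion
  P2: WebVisits <- PriorPurchase <- PriceTier -> Conversion
  P3: WebVisits <- PriorPurchase -> StoreType <- PriceTier -> Conversion
  P4: WebVisits <- PriorPurchase -> StoreType -> Conversion
That exhausts the simple backdoor paths. Count: 4.

4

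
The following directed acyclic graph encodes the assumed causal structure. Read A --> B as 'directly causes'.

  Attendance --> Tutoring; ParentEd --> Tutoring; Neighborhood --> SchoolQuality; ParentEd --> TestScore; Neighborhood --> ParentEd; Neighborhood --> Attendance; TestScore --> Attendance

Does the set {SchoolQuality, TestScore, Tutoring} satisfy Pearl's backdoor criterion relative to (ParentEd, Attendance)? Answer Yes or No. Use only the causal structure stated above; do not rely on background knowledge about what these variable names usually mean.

No

Backdoor paths from ParentEd to Attendance (paths whose first edge points into ParentEd):
  P1: ParentEd <- Neighborhood -> Attendance
Condition 1 (no descendant of ParentEd in the set): FAILS — TestScore and Tutoring are descendants of ParentEd.
Condition 2 (every backdoor path blocked by {SchoolQuality, TestScore, Tutoring}):
  P1: open — no interior node is in the conditioning set.
{SchoolQuality, TestScore, Tutoring} does not satisfy the backdoor criterion.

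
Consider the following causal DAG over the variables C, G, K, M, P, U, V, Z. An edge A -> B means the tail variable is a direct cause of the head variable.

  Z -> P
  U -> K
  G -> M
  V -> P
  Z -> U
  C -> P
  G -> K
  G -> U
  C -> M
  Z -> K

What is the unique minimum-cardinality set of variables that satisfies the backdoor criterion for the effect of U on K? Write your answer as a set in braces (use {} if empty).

Variables eligible for adjustment (non-descendants of U, excluding U and K): {C, G, M, P, V, Z}.
Backdoor paths from U to K:
  P1: U <- Z -> K
  P2: U <- Z -> P <- C -> M <- G -> K
  P3: U <- G -> M <- C -> P <- Z -> K
  P4: U <- G -> K
The empty set is not sufficient: P1 (U <- Z -> K) has no collider blocking it and no conditioned non-collider, so it is open.
Try {G, Z}:
  P1: blocked at fork node Z ∈ conditioning set.
  P2: blocked at fork node Z ∈ conditioning set.
  P3: blocked at fork node G ∈ conditioning set.
  P4: blocked at fork node G ∈ conditioning set.
{G, Z} contains no descendant of U and blocks every backdoor path.
Every element of {G, Z} is needed (dropping G leaves P4 open; dropping Z leaves P1 open), so no proper subset is valid.
Among all size-2 subsets of the eligible variables, only {G, Z} blocks every backdoor path, so it is the unique smallest valid adjustment set.

{G, Z}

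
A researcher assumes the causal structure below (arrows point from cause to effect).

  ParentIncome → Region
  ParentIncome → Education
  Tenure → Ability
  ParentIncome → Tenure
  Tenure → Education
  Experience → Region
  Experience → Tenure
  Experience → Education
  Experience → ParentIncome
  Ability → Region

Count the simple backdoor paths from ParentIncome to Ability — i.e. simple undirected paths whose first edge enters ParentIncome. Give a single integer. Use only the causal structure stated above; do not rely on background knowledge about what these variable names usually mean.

3

A backdoor path from ParentIncome to Ability is any simple undirected path whose first edge points into ParentIncome (i.e. leaves ParentIncome via a parent).
Parents of ParentIncome: {Experience}.
Enumerating:
  P1: ParentIncome <- Experience -> Tenure -> Ability
  P2: ParentIncome <- Experience -> Region <- Ability
  P3: ParentIncome <- Experience -> Education <- Tenure -> Ability
That exhausts the simple backdoor paths. Count: 3.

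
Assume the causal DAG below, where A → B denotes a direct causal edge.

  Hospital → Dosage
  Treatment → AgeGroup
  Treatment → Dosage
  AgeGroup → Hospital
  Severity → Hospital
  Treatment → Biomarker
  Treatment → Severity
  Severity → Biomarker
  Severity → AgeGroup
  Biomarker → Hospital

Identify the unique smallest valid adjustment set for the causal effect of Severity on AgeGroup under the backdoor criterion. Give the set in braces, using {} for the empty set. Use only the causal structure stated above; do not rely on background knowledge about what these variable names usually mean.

{Treatment}

Variables eligible for adjustment (non-descendants of Severity, excluding Severity and AgeGroup): {Treatment}.
Backdoor paths from Severity to AgeGroup:
  P1: Severity <- Treatment -> AgeGroup
  P2: Severity <- Treatment -> Biomarker -> Hospital <- AgeGroup
  P3: Severity <- Treatment -> Dosage <- Hospital <- AgeGroup
The empty set is not sufficient: P1 (Severity <- Treatment -> AgeGroup) has no collider blocking it and no conditioned non-collider, so it is open.
Try {Treatment}:
  P1: blocked at fork node Treatment ∈ conditioning set.
  P2: blocked at fork node Treatment ∈ conditioning set.
  P3: blocked at fork node Treatment ∈ conditioning set.
{Treatment} contains no descendant of Severity and blocks every backdoor path.
{Treatment} is the unique smallest valid adjustment set.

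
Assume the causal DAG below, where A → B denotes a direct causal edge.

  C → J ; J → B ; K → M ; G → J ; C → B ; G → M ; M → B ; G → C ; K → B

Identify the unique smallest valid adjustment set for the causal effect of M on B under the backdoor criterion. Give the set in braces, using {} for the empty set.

{G, K}

Variables eligible for adjustment (non-descendants of M, excluding M and B): {C, G, J, K}.
Backdoor paths from M to B:
  P1: M <- G -> C -> J -> B
  P2: M <- G -> C -> B
  P3: M <- G -> J <- C -> B
  P4: M <- G -> J -> B
  P5: M <- K -> B
The empty set is not sufficient: P1 (M <- G -> C -> J -> B) has no collider blocking it and no conditioned non-collider, so it is open.
Try {G, K}:
  P1: blocked at fork node G ∈ conditioning set.
  P2: blocked at fork node G ∈ conditioning set.
  P3: blocked at fork node G ∈ conditioning set.
  P4: blocked at fork node G ∈ conditioning set.
  P5: blocked at fork node K ∈ conditioning set.
{G, K} contains no descendant of M and blocks every backdoor path.
Every element of {G, K} is needed (dropping G leaves P1 open; dropping K leaves P5 open), so no proper subset is valid.
Among all size-2 subsets of the eligible variables, only {G, K} blocks every backdoor path, so it is the unique smallest valid adjustment set.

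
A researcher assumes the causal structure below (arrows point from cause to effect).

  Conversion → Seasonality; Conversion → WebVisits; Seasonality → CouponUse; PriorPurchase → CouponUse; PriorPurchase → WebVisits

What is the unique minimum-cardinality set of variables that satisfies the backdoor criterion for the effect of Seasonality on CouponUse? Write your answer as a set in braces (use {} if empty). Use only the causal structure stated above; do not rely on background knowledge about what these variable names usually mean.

Variables eligible for adjustment (non-descendants of Seasonality, excluding Seasonality and CouponUse): {Conversion, PriorPurchase, WebVisits}.
Backdoor paths from Seasonality to CouponUse:
  P1: Seasonality <- Conversion -> WebVisits <- PriorPurchase -> CouponUse
Each backdoor path contains an unconditioned collider, so every path is already blocked with the empty conditioning set:
  P1: blocked at collider WebVisits (neither it nor any descendant is in the conditioning set).
The empty set is therefore the unique smallest valid set.

{}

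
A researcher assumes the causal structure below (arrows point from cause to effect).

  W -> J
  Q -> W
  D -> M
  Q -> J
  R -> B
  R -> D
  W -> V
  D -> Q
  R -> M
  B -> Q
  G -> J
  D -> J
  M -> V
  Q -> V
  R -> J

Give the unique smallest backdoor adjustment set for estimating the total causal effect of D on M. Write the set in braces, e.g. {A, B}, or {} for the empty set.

Variables eligible for adjustment (non-descendants of D, excluding D and M): {B, G, R}.
Backdoor paths from D to M:
  P1: D <- R -> B -> Q -> W -> V <- M
  P2: D <- R -> B -> Q -> J <- W -> V <- M
  P3: D <- R -> B -> Q -> V <- M
  P4: D <- R -> M
  P5: D <- R -> J <- Q -> W -> V <- M
  P6: D <- R -> J <- Q -> V <- M
  P7: D <- R -> J <- W <- Q -> V <- M
  P8: D <- R -> J <- W -> V <- M
The empty set is not sufficient: P4 (D <- R -> M) has no collider blocking it and no conditioned non-collider, so it is open.
Try {R}:
  P1: blocked at fork node R ∈ conditioning set.
  P2: blocked at fork node R ∈ conditioning set.
  P3: blocked at fork node R ∈ conditioning set.
  P4: blocked at fork node R ∈ conditioning set.
  P5: blocked at fork node R ∈ conditioning set.
  P6: blocked at fork node R ∈ conditioning set.
  P7: blocked at fork node R ∈ conditioning set.
  P8: blocked at fork node R ∈ conditioning set.
{R} contains no descendant of D and blocks every backdoor path.
No other singleton works — e.g. {B} leaves P4 open — so {R} is the unique smallest valid adjustment set.

{R}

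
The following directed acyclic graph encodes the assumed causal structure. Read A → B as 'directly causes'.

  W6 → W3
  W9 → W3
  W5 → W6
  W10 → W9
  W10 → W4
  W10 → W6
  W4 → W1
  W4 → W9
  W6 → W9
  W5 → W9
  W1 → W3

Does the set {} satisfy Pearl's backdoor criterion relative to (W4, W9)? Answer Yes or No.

No

Backdoor paths from W4 to W9 (paths whose first edge points into W4):
  P1: W4 <- W10 -> W6 <- W5 -> W9
  P2: W4 <- W10 -> W6 -> W9
  P3: W4 <- W10 -> W6 -> W3 <- W9
  P4: W4 <- W10 -> W9
Condition 1 (no descendant of W4 in the set): holds — descendants of W4 are {W1, W3, W9}; none are in {}.
Condition 2 (every backdoor path blocked by {}):
  P1: blocked at collider W6 (neither it nor any descendant is in the conditioning set).
  P2: open — no interior node is in the conditioning set.
  P3: blocked at collider W3 (neither it nor any descendant is in the conditioning set).
  P4: open — no interior node is in the conditioning set.
{} does not satisfy the backdoor criterion.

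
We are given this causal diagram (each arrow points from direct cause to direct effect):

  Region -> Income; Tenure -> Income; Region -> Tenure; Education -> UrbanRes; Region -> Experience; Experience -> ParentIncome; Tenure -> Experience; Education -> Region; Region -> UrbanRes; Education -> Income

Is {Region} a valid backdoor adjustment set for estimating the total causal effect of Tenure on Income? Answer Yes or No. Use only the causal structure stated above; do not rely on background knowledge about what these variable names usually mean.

Backdoor paths from Tenure to Income (paths whose first edge points into Tenure):
  P1: Tenure <- Region <- Education -> Income
  P2: Tenure <- Region -> Income
  P3: Tenure <- Region -> UrbanRes <- Education -> Income
Condition 1 (no descendant of Tenure in the set): holds — descendants of Tenure are {Experience, Income, ParentIncome}; none are in {Region}.
Condition 2 (every backdoor path blocked by {Region}):
  P1: blocked at chain node Region ∈ conditioning set.
  P2: blocked at fork node Region ∈ conditioning set.
  P3: blocked at fork node Region ∈ conditioning set.
{Region} satisfies the backdoor criterion.

Yes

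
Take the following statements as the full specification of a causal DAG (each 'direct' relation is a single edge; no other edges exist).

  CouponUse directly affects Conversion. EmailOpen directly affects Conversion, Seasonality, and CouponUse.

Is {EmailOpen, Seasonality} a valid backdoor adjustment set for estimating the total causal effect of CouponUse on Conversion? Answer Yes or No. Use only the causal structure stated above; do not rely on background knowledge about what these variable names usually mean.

Backdoor paths from CouponUse to Conversion (paths whose first edge points into CouponUse):
  P1: CouponUse <- EmailOpen -> Conversion
Condition 1 (no descendant of CouponUse in the set): holds — descendants of CouponUse are {Conversion}; none are in {EmailOpen, Seasonality}.
Condition 2 (every backdoor path blocked by {EmailOpen, Seasonality}):
  P1: blocked at fork node EmailOpen ∈ conditioning set.
{EmailOpen, Seasonality} satisfies the backdoor criterion.

Yes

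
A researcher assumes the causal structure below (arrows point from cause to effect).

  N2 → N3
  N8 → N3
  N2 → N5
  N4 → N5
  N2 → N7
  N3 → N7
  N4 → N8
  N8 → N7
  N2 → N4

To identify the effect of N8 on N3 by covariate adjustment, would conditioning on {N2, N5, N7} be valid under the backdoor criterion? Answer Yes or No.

Backdoor paths from N8 to N3 (paths whose first edge points into N8):
  P1: N8 <- N4 <- N2 -> N3
  P2: N8 <- N4 <- N2 -> N7 <- N3
  P3: N8 <- N4 -> N5 <- N2 -> N3
  P4: N8 <- N4 -> N5 <- N2 -> N7 <- N3
Condition 1 (no descendant of N8 in the set): FAILS — N7 is a descendant of N8.
Condition 2 (every backdoor path blocked by {N2, N5, N7}):
  P1: blocked at fork node N2 ∈ conditioning set.
  P2: blocked at fork node N2 ∈ conditioning set.
  P3: blocked at fork node N2 ∈ conditioning set.
  P4: blocked at fork node N2 ∈ conditioning set.
{N2, N5, N7} does not satisfy the backdoor criterion.

No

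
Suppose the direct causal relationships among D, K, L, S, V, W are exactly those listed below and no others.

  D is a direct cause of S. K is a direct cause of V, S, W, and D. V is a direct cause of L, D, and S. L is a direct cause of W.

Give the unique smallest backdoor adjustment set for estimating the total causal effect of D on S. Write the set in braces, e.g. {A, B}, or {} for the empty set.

Variables eligible for adjustment (non-descendants of D, excluding D and S): {K, L, V, W}.
Backdoor paths from D to S:
  P1: D <- K -> V -> S
  P2: D <- K -> S
  P3: D <- K -> W <- L <- V -> S
  P4: D <- V <- K -> S
  P5: D <- V -> S
  P6: D <- V -> L -> W <- K -> S
The empty set is not sufficient: P1 (D <- K -> V -> S) has no collider blocking it and no conditioned non-collider, so it is open.
Try {K, V}:
  P1: blocked at fork node K ∈ conditioning set.
  P2: blocked at fork node K ∈ conditioning set.
  P3: blocked at fork node K ∈ conditioning set.
  P4: blocked at chain node V ∈ conditioning set.
  P5: blocked at fork node V ∈ conditioning set.
  P6: blocked at fork node V ∈ conditioning set.
{K, V} contains no descendant of D and blocks every backdoor path.
Every element of {K, V} is needed (dropping K leaves P2 open; dropping V leaves P5 open), so no proper subset is valid.
Among all size-2 subsets of the eligible variables, only {K, V} blocks every backdoor path, so it is the unique smallest valid adjustment set.

{K, V}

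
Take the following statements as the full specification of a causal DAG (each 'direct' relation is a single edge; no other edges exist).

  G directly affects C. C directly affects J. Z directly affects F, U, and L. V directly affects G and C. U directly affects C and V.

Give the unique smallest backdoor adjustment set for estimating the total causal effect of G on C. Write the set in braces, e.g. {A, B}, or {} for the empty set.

Variables eligible for adjustment (non-descendants of G, excluding G and C): {F, L, U, V, Z}.
Backdoor paths from G to C:
  P1: G <- V <- U -> C
  P2: G <- V -> C
The empty set is not sufficient: P1 (G <- V <- U -> C) has no collider blocking it and no conditioned non-collider, so it is open.
Try {V}:
  P1: blocked at chain node V ∈ conditioning set.
  P2: blocked at fork node V ∈ conditioning set.
{V} contains no descendant of G and blocks every backdoor path.
No other singleton works — e.g. {Z} leaves P1 open — so {V} is the unique smallest valid adjustment set.

{V}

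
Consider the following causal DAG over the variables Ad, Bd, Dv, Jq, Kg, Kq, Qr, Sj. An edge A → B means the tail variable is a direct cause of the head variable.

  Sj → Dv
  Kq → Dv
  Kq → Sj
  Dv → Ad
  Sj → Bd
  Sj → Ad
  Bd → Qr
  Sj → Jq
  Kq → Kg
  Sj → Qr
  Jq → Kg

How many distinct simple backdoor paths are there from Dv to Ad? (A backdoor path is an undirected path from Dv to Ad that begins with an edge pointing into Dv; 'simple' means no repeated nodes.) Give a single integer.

A backdoor path from Dv to Ad is any simple undirected path whose first edge points into Dv (i.e. leaves Dv via a parent).
Parents of Dv: {Kq, Sj}.
Enumerating:
  P1: Dv <- Kq -> Sj -> Ad
  P2: Dv <- Kq -> Kg <- Jq <- Sj -> Ad
  P3: Dv <- Sj -> Ad
That exhausts the simple backdoor paths. Count: 3.

3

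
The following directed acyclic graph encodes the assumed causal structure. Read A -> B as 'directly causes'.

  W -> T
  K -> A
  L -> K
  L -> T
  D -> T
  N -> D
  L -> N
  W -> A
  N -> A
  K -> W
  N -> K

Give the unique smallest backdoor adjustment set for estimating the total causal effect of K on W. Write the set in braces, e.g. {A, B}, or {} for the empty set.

Variables eligible for adjustment (non-descendants of K, excluding K and W): {D, L, N}.
Backdoor paths from K to W:
  P1: K <- L -> N -> A <- W
  P2: K <- L -> N -> D -> T <- W
  P3: K <- L -> T <- W
  P4: K <- L -> T <- D <- N -> A <- W
  P5: K <- N <- L -> T <- W
  P6: K <- N -> A <- W
  P7: K <- N -> D -> T <- W
Each backdoor path contains an unconditioned collider, so every path is already blocked with the empty conditioning set:
  P1: blocked at collider A (neither it nor any descendant is in the conditioning set).
  P2: blocked at collider T (neither it nor any descendant is in the conditioning set).
  P3: blocked at collider T (neither it nor any descendant is in the conditioning set).
  P4: blocked at collider T (neither it nor any descendant is in the conditioning set).
  P5: blocked at collider T (neither it nor any descendant is in the conditioning set).
  P6: blocked at collider A (neither it nor any descendant is in the conditioning set).
  P7: blocked at collider T (neither it nor any descendant is in the conditioning set).
The empty set is therefore the unique smallest valid set.

{}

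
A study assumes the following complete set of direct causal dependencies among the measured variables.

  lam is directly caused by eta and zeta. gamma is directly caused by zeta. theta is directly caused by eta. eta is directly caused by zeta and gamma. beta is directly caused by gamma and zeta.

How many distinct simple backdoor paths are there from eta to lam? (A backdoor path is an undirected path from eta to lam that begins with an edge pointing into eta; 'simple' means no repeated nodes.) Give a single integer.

A backdoor path from eta to lam is any simple undirected path whose first edge points into eta (i.e. leaves eta via a parent).
Parents of eta: {gamma, zeta}.
Enumerating:
  P1: eta <- zeta -> lam
  P2: eta <- gamma <- zeta -> lam
  P3: eta <- gamma -> beta <- zeta -> lam
That exhausts the simple backdoor paths. Count: 3.

3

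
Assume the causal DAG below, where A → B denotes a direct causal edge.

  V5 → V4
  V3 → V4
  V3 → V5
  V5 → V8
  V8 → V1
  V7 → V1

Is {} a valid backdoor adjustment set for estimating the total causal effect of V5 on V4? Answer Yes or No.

No

Backdoor paths from V5 to V4 (paths whose first edge points into V5):
  P1: V5 <- V3 -> V4
Condition 1 (no descendant of V5 in the set): holds — descendants of V5 are {V1, V4, V8}; none are in {}.
Condition 2 (every backdoor path blocked by {}):
  P1: open — no interior node is in the conditioning set.
{} does not satisfy the backdoor criterion.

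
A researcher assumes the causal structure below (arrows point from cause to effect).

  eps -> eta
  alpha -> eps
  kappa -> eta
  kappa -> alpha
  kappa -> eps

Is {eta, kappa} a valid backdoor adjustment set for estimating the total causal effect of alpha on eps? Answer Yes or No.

Backdoor paths from alpha to eps (paths whose first edge points into alpha):
  P1: alpha <- kappa -> eps
  P2: alpha <- kappa -> eta <- eps
Condition 1 (no descendant of alpha in the set): FAILS — eta is a descendant of alpha.
Condition 2 (every backdoor path blocked by {eta, kappa}):
  P1: blocked at fork node kappa ∈ conditioning set.
  P2: blocked at fork node kappa ∈ conditioning set.
{eta, kappa} does not satisfy the backdoor criterion.

No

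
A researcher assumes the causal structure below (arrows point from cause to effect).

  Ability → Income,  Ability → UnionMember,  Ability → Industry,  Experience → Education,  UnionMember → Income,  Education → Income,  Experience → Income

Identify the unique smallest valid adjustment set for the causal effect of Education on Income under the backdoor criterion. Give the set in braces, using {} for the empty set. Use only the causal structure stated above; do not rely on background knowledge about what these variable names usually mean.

{Experience}

Variables eligible for adjustment (non-descendants of Education, excluding Education and Income): {Ability, Experience, Industry, UnionMember}.
Backdoor paths from Education to Income:
  P1: Education <- Experience -> Income
The empty set is not sufficient: P1 (Education <- Experience -> Income) has no collider blocking it and no conditioned non-collider, so it is open.
Try {Experience}:
  P1: blocked at fork node Experience ∈ conditioning set.
{Experience} contains no descendant of Education and blocks every backdoor path.
No other singleton works — e.g. {Ability} leaves P1 open — so {Experience} is the unique smallest valid adjustment set.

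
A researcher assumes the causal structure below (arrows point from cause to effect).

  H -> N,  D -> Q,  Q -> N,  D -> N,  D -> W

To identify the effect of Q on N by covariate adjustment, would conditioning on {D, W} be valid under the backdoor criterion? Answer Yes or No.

Yes

Backdoor paths from Q to N (paths whose first edge points into Q):
  P1: Q <- D -> N
Condition 1 (no descendant of Q in the set): holds — descendants of Q are {N}; none are in {D, W}.
Condition 2 (every backdoor path blocked by {D, W}):
  P1: blocked at fork node D ∈ conditioning set.
{D, W} satisfies the backdoor criterion.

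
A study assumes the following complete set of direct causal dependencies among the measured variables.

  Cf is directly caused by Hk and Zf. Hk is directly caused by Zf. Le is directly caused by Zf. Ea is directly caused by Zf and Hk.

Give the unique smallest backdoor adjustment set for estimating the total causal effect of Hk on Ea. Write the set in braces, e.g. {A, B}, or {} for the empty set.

{Zf}

Variables eligible for adjustment (non-descendants of Hk, excluding Hk and Ea): {Le, Zf}.
Backdoor paths from Hk to Ea:
  P1: Hk <- Zf -> Ea
The empty set is not sufficient: P1 (Hk <- Zf -> Ea) has no collider blocking it and no conditioned non-collider, so it is open.
Try {Zf}:
  P1: blocked at fork node Zf ∈ conditioning set.
{Zf} contains no descendant of Hk and blocks every backdoor path.
No other singleton works — e.g. {Le} leaves P1 open — so {Zf} is the unique smallest valid adjustment set.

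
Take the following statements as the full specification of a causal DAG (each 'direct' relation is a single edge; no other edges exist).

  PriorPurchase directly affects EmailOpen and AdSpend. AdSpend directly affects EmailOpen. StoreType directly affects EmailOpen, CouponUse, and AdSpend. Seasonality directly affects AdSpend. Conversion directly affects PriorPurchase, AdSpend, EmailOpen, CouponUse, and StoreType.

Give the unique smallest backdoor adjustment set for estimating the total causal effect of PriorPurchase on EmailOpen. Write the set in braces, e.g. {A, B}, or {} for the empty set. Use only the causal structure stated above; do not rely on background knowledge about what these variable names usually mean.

{Conversion}

Variables eligible for adjustment (non-descendants of PriorPurchase, excluding PriorPurchase and EmailOpen): {Conversion, CouponUse, Seasonality, StoreType}.
Backdoor paths from PriorPurchase to EmailOpen:
  P1: PriorPurchase <- Conversion -> StoreType -> AdSpend -> EmailOpen
  P2: PriorPurchase <- Conversion -> StoreType -> EmailOpen
  P3: PriorPurchase <- Conversion -> CouponUse <- StoreType -> AdSpend -> EmailOpen
  P4: PriorPurchase <- Conversion -> CouponUse <- StoreType -> EmailOpen
  P5: PriorPurchase <- Conversion -> AdSpend <- StoreType -> EmailOpen
  P6: PriorPurchase <- Conversion -> AdSpend -> EmailOpen
  P7: PriorPurchase <- Conversion -> EmailOpen
The empty set is not sufficient: P1 (PriorPurchase <- Conversion -> StoreType -> AdSpend -> EmailOpen) has no collider blocking it and no conditioned non-collider, so it is open.
Try {Conversion}:
  P1: blocked at fork node Conversion ∈ conditioning set.
  P2: blocked at fork node Conversion ∈ conditioning set.
  P3: blocked at fork node Conversion ∈ conditioning set.
  P4: blocked at fork node Conversion ∈ conditioning set.
  P5: blocked at fork node Conversion ∈ conditioning set.
  P6: blocked at fork node Conversion ∈ conditioning set.
  P7: blocked at fork node Conversion ∈ conditioning set.
{Conversion} contains no descendant of PriorPurchase and blocks every backdoor path.
No other singleton works — e.g. {StoreType} leaves P6 open — so {Conversion} is the unique smallest valid adjustment set.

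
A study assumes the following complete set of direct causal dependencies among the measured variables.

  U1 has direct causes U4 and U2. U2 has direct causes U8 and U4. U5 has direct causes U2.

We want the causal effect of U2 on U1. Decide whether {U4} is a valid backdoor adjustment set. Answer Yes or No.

Backdoor paths from U2 to U1 (paths whose first edge points into U2):
  P1: U2 <- U4 -> U1
Condition 1 (no descendant of U2 in the set): holds — descendants of U2 are {U1, U5}; none are in {U4}.
Condition 2 (every backdoor path blocked by {U4}):
  P1: blocked at fork node U4 ∈ conditioning set.
{U4} satisfies the backdoor criterion.

Yes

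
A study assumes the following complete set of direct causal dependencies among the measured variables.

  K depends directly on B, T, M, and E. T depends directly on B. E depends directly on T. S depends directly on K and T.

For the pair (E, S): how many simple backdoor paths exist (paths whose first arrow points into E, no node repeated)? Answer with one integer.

3

A backdoor path from E to S is any simple undirected path whose first edge points into E (i.e. leaves E via a parent).
Parents of E: {T}.
Enumerating:
  P1: E <- T <- B -> K -> S
  P2: E <- T -> K -> S
  P3: E <- T -> S
That exhausts the simple backdoor paths. Count: 3.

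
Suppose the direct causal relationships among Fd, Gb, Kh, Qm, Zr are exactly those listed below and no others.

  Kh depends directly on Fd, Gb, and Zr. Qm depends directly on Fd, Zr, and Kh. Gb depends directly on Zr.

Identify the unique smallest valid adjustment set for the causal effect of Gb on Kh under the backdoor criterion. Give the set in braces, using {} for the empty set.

Variables eligible for adjustment (non-descendants of Gb, excluding Gb and Kh): {Fd, Zr}.
Backdoor paths from Gb to Kh:
  P1: Gb <- Zr -> Kh
  P2: Gb <- Zr -> Qm <- Fd -> Kh
  P3: Gb <- Zr -> Qm <- Kh
The empty set is not sufficient: P1 (Gb <- Zr -> Kh) has no collider blocking it and no conditioned non-collider, so it is open.
Try {Zr}:
  P1: blocked at fork node Zr ∈ conditioning set.
  P2: blocked at fork node Zr ∈ conditioning set.
  P3: blocked at fork node Zr ∈ conditioning set.
{Zr} contains no descendant of Gb and blocks every backdoor path.
No other singleton works — e.g. {Fd} leaves P1 open — so {Zr} is the unique smallest valid adjustment set.

{Zr}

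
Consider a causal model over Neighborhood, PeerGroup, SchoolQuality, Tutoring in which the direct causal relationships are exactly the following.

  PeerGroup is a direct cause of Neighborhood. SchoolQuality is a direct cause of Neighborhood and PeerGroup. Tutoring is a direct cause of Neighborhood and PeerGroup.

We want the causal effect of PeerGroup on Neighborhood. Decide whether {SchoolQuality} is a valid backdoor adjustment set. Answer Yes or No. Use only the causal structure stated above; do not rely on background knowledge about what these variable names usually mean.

Backdoor paths from PeerGroup to Neighborhood (paths whose first edge points into PeerGroup):
  P1: PeerGroup <- SchoolQuality -> Neighborhood
  P2: PeerGroup <- Tutoring -> Neighborhood
Condition 1 (no descendant of PeerGroup in the set): holds — descendants of PeerGroup are {Neighborhood}; none are in {SchoolQuality}.
Condition 2 (every backdoor path blocked by {SchoolQuality}):
  P1: blocked at fork node SchoolQuality ∈ conditioning set.
  P2: open — no interior node is in the conditioning set.
{SchoolQuality} does not satisfy the backdoor criterion.

No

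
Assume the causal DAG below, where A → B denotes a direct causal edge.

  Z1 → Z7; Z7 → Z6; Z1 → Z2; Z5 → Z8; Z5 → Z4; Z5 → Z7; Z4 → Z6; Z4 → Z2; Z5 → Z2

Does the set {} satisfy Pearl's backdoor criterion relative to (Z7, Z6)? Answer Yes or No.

No

Backdoor paths from Z7 to Z6 (paths whose first edge points into Z7):
  P1: Z7 <- Z5 -> Z4 -> Z6
  P2: Z7 <- Z5 -> Z2 <- Z4 -> Z6
  P3: Z7 <- Z1 -> Z2 <- Z5 -> Z4 -> Z6
  P4: Z7 <- Z1 -> Z2 <- Z4 -> Z6
Condition 1 (no descendant of Z7 in the set): holds — descendants of Z7 are {Z6}; none are in {}.
Condition 2 (every backdoor path blocked by {}):
  P1: open — no interior node is in the conditioning set.
  P2: blocked at collider Z2 (neither it nor any descendant is in the conditioning set).
  P3: blocked at collider Z2 (neither it nor any descendant is in the conditioning set).
  P4: blocked at collider Z2 (neither it nor any descendant is in the conditioning set).
{} does not satisfy the backdoor criterion.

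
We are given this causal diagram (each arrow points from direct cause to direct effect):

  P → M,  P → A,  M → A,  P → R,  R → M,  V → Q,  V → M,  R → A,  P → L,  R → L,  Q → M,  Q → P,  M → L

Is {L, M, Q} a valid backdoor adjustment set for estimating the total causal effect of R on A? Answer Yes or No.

No

Backdoor paths from R to A (paths whose first edge points into R):
  P1: R <- P <- Q <- V -> M -> A
  P2: R <- P <- Q -> M -> A
  P3: R <- P -> M -> A
  P4: R <- P -> L <- M -> A
  P5: R <- P -> A
Condition 1 (no descendant of R in the set): FAILS — L and M are descendants of R.
Condition 2 (every backdoor path blocked by {L, M, Q}):
  P1: blocked at chain node Q ∈ conditioning set.
  P2: blocked at fork node Q ∈ conditioning set.
  P3: blocked at chain node M ∈ conditioning set.
  P4: blocked at fork node M ∈ conditioning set.
  P5: open — no interior node is in the conditioning set.
{L, M, Q} does not satisfy the backdoor criterion.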